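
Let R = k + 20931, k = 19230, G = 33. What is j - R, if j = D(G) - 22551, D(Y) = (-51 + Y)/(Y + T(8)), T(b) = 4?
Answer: -2320362/37 ≈ -62713.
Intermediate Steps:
D(Y) = (-51 + Y)/(4 + Y) (D(Y) = (-51 + Y)/(Y + 4) = (-51 + Y)/(4 + Y))
R = 40161 (R = 19230 + 20931 = 40161)
j = -834405/37 (j = (-51 + 33)/(4 + 33) - 22551 = -18/37 - 22551 = -834405/37 ≈ -22552.)
j - R = -834405/37 - 1*40161 = -834405/37 - 40161 = -2320362/37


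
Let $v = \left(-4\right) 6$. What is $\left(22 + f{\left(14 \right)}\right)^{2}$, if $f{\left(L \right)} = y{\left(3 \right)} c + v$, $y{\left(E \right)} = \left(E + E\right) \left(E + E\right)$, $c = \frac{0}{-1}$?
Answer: $4$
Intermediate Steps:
$c = 0$ ($c = 0 \left(-1\right) = 0$)
$y{\left(E \right)} = 4 E^{2}$ ($y{\left(E \right)} = 2 E 2 E = 4 E^{2}$)
$v = -24$
$f{\left(L \right)} = -24$ ($f{\left(L \right)} = 4 \cdot 3^{2} \cdot 0 - 24 = 4 \cdot 9 \cdot 0 - 24 = 36 \cdot 0 - 24 = 0 - 24 = -24$)
$\left(22 + f{\left(14 \right)}\right)^{2} = \left(22 - 24\right)^{2} = \left(-2\right)^{2} = 4$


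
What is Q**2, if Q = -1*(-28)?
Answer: 784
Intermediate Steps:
Q = 28
Q**2 = 28**2 = 784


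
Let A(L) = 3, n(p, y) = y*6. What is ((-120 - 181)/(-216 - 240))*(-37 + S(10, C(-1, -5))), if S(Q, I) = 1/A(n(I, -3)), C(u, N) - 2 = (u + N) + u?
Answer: -16555/684 ≈ -24.203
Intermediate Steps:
n(p, y) = 6*y
C(u, N) = 2 + N + 2*u (C(u, N) = 2 + ((u + N) + u) = 2 + ((N + u) + u) = 2 + (N + 2*u) = 2 + N + 2*u)
S(Q, I) = ⅓ (S(Q, I) = 1/3 = ⅓)
((-120 - 181)/(-216 - 240))*(-37 + S(10, C(-1, -5))) = ((-120 - 181)/(-216 - 240))*(-37 + ⅓) = -301/(-456)*(-110/3) = -301*(-1/456)*(-110/3) = (301/456)*(-110/3) = -16555/684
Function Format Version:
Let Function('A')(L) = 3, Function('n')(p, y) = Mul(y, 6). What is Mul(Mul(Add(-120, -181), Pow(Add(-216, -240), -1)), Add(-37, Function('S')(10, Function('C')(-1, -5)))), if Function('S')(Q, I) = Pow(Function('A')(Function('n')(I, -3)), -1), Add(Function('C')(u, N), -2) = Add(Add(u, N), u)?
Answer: Rational(-16555, 684) ≈ -24.203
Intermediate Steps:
Function('n')(p, y) = Mul(6, y)
Function('C')(u, N) = Add(2, N, Mul(2, u)) (Function('C')(u, N) = Add(2, Add(Add(u, N), u)) = Add(2, Add(Add(N, u), u)) = Add(2, Add(N, Mul(2, u))) = Add(2, N, Mul(2, u)))
Function('S')(Q, I) = Rational(1, 3) (Function('S')(Q, I) = Pow(3, -1) = Rational(1, 3))
Mul(Mul(Add(-120, -181), Pow(Add(-216, -240), -1)), Add(-37, Function('S')(10, Function('C')(-1, -5)))) = Mul(Mul(Add(-120, -181), Pow(Add(-216, -240), -1)), Add(-37, Rational(1, 3))) = Mul(Mul(-301, Pow(-456, -1)), Rational(-110, 3)) = Mul(Mul(-301, Rational(-1, 456)), Rational(-110, 3)) = Mul(Rational(301, 456), Rational(-110, 3)) = Rational(-16555, 684)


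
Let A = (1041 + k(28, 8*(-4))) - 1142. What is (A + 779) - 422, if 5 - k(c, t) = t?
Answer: 293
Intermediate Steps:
k(c, t) = 5 - t
A = -64 (A = (1041 + (5 - 8*(-4))) - 1142 = (1041 + (5 - 1*(-32))) - 1142 = (1041 + (5 + 32)) - 1142 = (1041 + 37) - 1142 = 1078 - 1142 = -64)
(A + 779) - 422 = (-64 + 779) - 422 = 715 - 422 = 293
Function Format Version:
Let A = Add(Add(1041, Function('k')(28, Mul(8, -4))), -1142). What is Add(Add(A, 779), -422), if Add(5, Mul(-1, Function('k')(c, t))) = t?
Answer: 293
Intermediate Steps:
Function('k')(c, t) = Add(5, Mul(-1, t))
A = -64 (A = Add(Add(1041, Add(5, Mul(-1, Mul(8, -4)))), -1142) = Add(Add(1041, Add(5, Mul(-1, -32))), -1142) = Add(Add(1041, Add(5, 32)), -1142) = Add(Add(1041, 37), -1142) = Add(1078, -1142) = -64)
Add(Add(A, 779), -422) = Add(Add(-64, 779), -422) = Add(715, -422) = 293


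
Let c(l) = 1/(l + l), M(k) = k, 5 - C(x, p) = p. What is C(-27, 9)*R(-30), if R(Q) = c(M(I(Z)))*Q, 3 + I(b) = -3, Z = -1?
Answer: -10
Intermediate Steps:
I(b) = -6 (I(b) = -3 - 3 = -6)
C(x, p) = 5 - p
c(l) = 1/(2*l)
R(Q) = -Q/12 (R(Q) = ((1/2)/(-6))*Q = ((1/2)*(-1/6))*Q = -Q/12)
C(-27, 9)*R(-30) = (5 - 1*9)*(-1/12*(-30)) = (5 - 9)*(5/2) = -4*5/2 = -10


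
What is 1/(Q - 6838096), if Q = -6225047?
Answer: -1/13063143 ≈ -7.6551e-8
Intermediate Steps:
1/(Q - 6838096) = 1/(-6225047 - 6838096) = 1/(-13063143) = -1/13063143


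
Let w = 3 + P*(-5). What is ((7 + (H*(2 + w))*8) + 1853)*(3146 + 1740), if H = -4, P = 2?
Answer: 9869720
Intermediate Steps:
w = -7 (w = 3 + 2*(-5) = 3 - 10 = -7)
((7 + (H*(2 + w))*8) + 1853)*(3146 + 1740) = ((7 - 4*(2 - 7)*8) + 1853)*(3146 + 1740) = ((7 - 4*(-5)*8) + 1853)*4886 = ((7 + 20*8) + 1853)*4886 = ((7 + 160) + 1853)*4886 = (167 + 1853)*4886 = 2020*4886 = 9869720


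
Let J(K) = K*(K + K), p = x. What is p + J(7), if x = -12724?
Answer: -12626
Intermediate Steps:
p = -12724
J(K) = 2*K**2 (J(K) = K*(2*K) = 2*K**2)
p + J(7) = -12724 + 2*7**2 = -12724 + 2*49 = -12724 + 98 = -12626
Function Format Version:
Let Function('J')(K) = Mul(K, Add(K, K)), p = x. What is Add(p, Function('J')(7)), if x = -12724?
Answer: -12626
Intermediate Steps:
p = -12724
Function('J')(K) = Mul(2, Pow(K, 2)) (Function('J')(K) = Mul(K, Mul(2, K)) = Mul(2, Pow(K, 2)))
Add(p, Function('J')(7)) = Add(-12724, Mul(2, Pow(7, 2))) = Add(-12724, Mul(2, 49)) = Add(-12724, 98) = -12626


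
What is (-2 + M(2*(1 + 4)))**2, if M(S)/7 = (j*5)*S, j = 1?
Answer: 121104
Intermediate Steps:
M(S) = 35*S (M(S) = 7*((1*5)*S) = 7*(5*S) = 35*S)
(-2 + M(2*(1 + 4)))**2 = (-2 + 35*(2*(1 + 4)))**2 = (-2 + 35*(2*5))**2 = (-2 + 35*10)**2 = (-2 + 350)**2 = 348**2 = 121104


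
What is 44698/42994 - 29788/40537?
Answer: 37944111/124489127 ≈ 0.30480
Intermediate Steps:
44698/42994 - 29788/40537 = 44698*(1/42994) - 29788*1/40537 = 22349/21497 - 29788/40537 = 37944111/124489127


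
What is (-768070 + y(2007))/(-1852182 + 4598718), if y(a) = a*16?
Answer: -367979/1373268 ≈ -0.26796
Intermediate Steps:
y(a) = 16*a
(-768070 + y(2007))/(-1852182 + 4598718) = (-768070 + 16*2007)/(-1852182 + 4598718) = (-768070 + 32112)/2746536 = -735958*1/2746536 = -367979/1373268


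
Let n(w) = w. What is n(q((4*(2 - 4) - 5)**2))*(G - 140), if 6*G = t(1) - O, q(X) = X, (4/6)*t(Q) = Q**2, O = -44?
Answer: -268541/12 ≈ -22378.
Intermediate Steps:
t(Q) = 3*Q**2/2
G = 91/12 (G = ((3/2)*1**2 - 1*(-44))/6 = ((3/2)*1 + 44)/6 = (3/2 + 44)/6 = (1/6)*(91/2) = 91/12 ≈ 7.5833)
n(q((4*(2 - 4) - 5)**2))*(G - 140) = (4*(2 - 4) - 5)**2*(91/12 - 140) = (4*(-2) - 5)**2*(-1589/12) = (-8 - 5)**2*(-1589/12) = (-13)**2*(-1589/12) = 169*(-1589/12) = -268541/12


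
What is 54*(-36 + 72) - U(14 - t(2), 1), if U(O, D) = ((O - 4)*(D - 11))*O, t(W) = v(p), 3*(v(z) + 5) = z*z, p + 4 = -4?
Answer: 18826/9 ≈ 2091.8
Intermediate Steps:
p = -8 (p = -4 - 4 = -8)
v(z) = -5 + z²/3 (v(z) = -5 + (z*z)/3 = -5 + z²/3)
t(W) = 49/3 (t(W) = -5 + (⅓)*(-8)² = -5 + (⅓)*64 = -5 + 64/3 = 49/3)
U(O, D) = O*(-11 + D)*(-4 + O) (U(O, D) = ((-4 + O)*(-11 + D))*O = ((-11 + D)*(-4 + O))*O = O*(-11 + D)*(-4 + O))
54*(-36 + 72) - U(14 - t(2), 1) = 54*(-36 + 72) - (14 - 1*49/3)*(44 - 11*(14 - 1*49/3) - 4*1 + 1*(14 - 1*49/3)) = 54*36 - (14 - 49/3)*(44 - 11*(14 - 49/3) - 4 + 1*(14 - 49/3)) = 1944 - (-7)*(44 - 11*(-7/3) - 4 + 1*(-7/3))/3 = 1944 - (-7)*(44 + 77/3 - 4 - 7/3)/3 = 1944 - (-7)*190/(3*3) = 1944 - 1*(-1330/9) = 1944 + 1330/9 = 18826/9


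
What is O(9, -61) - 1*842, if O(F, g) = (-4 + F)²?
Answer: -817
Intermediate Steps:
O(9, -61) - 1*842 = (-4 + 9)² - 1*842 = 5² - 842 = 25 - 842 = -817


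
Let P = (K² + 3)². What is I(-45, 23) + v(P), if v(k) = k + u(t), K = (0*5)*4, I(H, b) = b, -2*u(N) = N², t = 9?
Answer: -17/2 ≈ -8.5000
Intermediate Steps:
u(N) = -N²/2
K = 0 (K = 0*4 = 0)
P = 9 (P = (0² + 3)² = (0 + 3)² = 3² = 9)
v(k) = -81/2 + k (v(k) = k - ½*9² = k - ½*81 = k - 81/2 = -81/2 + k)
I(-45, 23) + v(P) = 23 + (-81/2 + 9) = 23 - 63/2 = -17/2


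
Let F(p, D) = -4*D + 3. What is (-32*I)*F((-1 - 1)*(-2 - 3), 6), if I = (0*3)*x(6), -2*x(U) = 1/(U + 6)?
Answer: 0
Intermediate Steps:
x(U) = -1/(2*(6 + U)) (x(U) = -1/(2*(U + 6)) = -1/(2*(6 + U)))
I = 0 (I = (0*3)*(-1/(12 + 2*6)) = 0*(-1/(12 + 12)) = 0*(-1/24) = 0)
F(p, D) = 3 - 4*D
(-32*I)*F((-1 - 1)*(-2 - 3), 6) = (-32*0)*(3 - 4*6) = 0*(3 - 24) = 0*(-21) = 0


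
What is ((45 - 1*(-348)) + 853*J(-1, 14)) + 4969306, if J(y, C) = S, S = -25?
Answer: 4948374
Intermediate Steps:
J(y, C) = -25
((45 - 1*(-348)) + 853*J(-1, 14)) + 4969306 = ((45 - 1*(-348)) + 853*(-25)) + 4969306 = ((45 + 348) - 21325) + 4969306 = (393 - 21325) + 4969306 = -20932 + 4969306 = 4948374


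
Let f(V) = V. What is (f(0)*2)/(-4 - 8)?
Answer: 0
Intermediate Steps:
(f(0)*2)/(-4 - 8) = (0*2)/(-4 - 8) = 0/(-12) = 0*(-1/12) = 0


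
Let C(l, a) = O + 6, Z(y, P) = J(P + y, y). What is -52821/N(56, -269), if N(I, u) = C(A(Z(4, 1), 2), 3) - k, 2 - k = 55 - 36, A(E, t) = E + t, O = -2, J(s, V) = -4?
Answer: -17607/7 ≈ -2515.3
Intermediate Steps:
Z(y, P) = -4
C(l, a) = 4 (C(l, a) = -2 + 6 = 4)
k = -17 (k = 2 - (55 - 36) = 2 - 1*19 = 2 - 19 = -17)
N(I, u) = 21 (N(I, u) = 4 - 1*(-17) = 4 + 17 = 21)
-52821/N(56, -269) = -52821/21 = -52821*1/21 = -17607/7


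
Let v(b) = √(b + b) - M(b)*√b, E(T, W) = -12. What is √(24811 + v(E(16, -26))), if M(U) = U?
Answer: √(24811 + 2*I*√3*(12 + √2)) ≈ 157.52 + 0.148*I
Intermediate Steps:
v(b) = -b^(3/2) + √2*√b (v(b) = √(b + b) - b*√b = √(2*b) - b^(3/2) = √2*√b - b^(3/2) = -b^(3/2) + √2*√b)
√(24811 + v(E(16, -26))) = √(24811 + √(-12)*(√2 - 1*(-12))) = √(24811 + (2*I*√3)*(√2 + 12)) = √(24811 + (2*I*√3)*(12 + √2)) = √(24811 + 2*I*√3*(12 + √2))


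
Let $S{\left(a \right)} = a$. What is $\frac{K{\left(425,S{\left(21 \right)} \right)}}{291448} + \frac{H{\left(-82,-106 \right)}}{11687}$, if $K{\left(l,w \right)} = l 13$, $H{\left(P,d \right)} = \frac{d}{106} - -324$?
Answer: $\frac{9335787}{200361928} \approx 0.046595$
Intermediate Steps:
$H{\left(P,d \right)} = 324 + \frac{d}{106}$ ($H{\left(P,d \right)} = d \frac{1}{106} + 324 = \frac{d}{106} + 324 = 324 + \frac{d}{106}$)
$K{\left(l,w \right)} = 13 l$
$\frac{K{\left(425,S{\left(21 \right)} \right)}}{291448} + \frac{H{\left(-82,-106 \right)}}{11687} = \frac{13 \cdot 425}{291448} + \frac{324 + \frac{1}{106} \left(-106\right)}{11687} = 5525 \cdot \frac{1}{291448} + \left(324 - 1\right) \frac{1}{11687} = \frac{325}{17144} + 323 \cdot \frac{1}{11687} = \frac{325}{17144} + \frac{323}{11687} = \frac{9335787}{200361928}$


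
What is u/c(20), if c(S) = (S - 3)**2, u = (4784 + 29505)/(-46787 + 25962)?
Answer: -2017/354025 ≈ -0.0056973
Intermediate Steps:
u = -2017/1225 (u = 34289/(-20825) = 34289*(-1/20825) = -2017/1225 ≈ -1.6465)
c(S) = (-3 + S)**2
u/c(20) = -2017/(1225*(-3 + 20)**2) = -2017/(1225*(17**2)) = -2017/1225/289 = -2017/1225*1/289 = -2017/354025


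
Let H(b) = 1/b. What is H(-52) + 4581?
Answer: 238211/52 ≈ 4581.0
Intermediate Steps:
H(-52) + 4581 = 1/(-52) + 4581 = -1/52 + 4581 = 238211/52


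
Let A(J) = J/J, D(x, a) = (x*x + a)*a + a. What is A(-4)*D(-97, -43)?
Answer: -402781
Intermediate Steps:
D(x, a) = a + a*(a + x²) (D(x, a) = (x² + a)*a + a = (a + x²)*a + a = a*(a + x²) + a = a + a*(a + x²))
A(J) = 1
A(-4)*D(-97, -43) = 1*(-43*(1 - 43 + (-97)²)) = 1*(-43*(1 - 43 + 9409)) = 1*(-43*9367) = 1*(-402781) = -402781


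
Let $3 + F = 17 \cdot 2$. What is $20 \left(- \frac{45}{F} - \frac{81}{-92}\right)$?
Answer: $- \frac{8145}{713} \approx -11.424$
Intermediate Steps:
$F = 31$ ($F = -3 + 17 \cdot 2 = -3 + 34 = 31$)
$20 \left(- \frac{45}{F} - \frac{81}{-92}\right) = 20 \left(- \frac{45}{31} - \frac{81}{-92}\right) = 20 \left(\left(-45\right) \frac{1}{31} - - \frac{81}{92}\right) = 20 \left(- \frac{45}{31} + \frac{81}{92}\right) = 20 \left(- \frac{1629}{2852}\right) = - \frac{8145}{713}$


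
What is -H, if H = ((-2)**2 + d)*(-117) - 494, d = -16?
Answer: -910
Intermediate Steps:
H = 910 (H = ((-2)**2 - 16)*(-117) - 494 = (4 - 16)*(-117) - 494 = -12*(-117) - 494 = 1404 - 494 = 910)
-H = -1*910 = -910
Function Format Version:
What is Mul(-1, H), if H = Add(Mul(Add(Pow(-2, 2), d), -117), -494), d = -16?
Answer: -910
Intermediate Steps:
H = 910 (H = Add(Mul(Add(Pow(-2, 2), -16), -117), -494) = Add(Mul(Add(4, -16), -117), -494) = Add(Mul(-12, -117), -494) = Add(1404, -494) = 910)
Mul(-1, H) = Mul(-1, 910) = -910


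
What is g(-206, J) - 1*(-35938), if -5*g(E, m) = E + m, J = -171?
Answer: 180067/5 ≈ 36013.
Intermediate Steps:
g(E, m) = -E/5 - m/5 (g(E, m) = -(E + m)/5 = -E/5 - m/5)
g(-206, J) - 1*(-35938) = (-⅕*(-206) - ⅕*(-171)) - 1*(-35938) = (206/5 + 171/5) + 35938 = 377/5 + 35938 = 180067/5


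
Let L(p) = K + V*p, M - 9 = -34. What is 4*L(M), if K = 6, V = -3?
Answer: 324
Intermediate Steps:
M = -25 (M = 9 - 34 = -25)
L(p) = 6 - 3*p
4*L(M) = 4*(6 - 3*(-25)) = 4*(6 + 75) = 4*81 = 324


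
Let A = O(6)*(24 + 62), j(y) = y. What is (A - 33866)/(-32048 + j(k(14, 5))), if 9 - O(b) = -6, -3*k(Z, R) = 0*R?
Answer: 2036/2003 ≈ 1.0165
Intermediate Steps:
k(Z, R) = 0 (k(Z, R) = -0*R = -1/3*0 = 0)
O(b) = 15 (O(b) = 9 - 1*(-6) = 9 + 6 = 15)
A = 1290 (A = 15*(24 + 62) = 15*86 = 1290)
(A - 33866)/(-32048 + j(k(14, 5))) = (1290 - 33866)/(-32048 + 0) = -32576/(-32048) = -32576*(-1/32048) = 2036/2003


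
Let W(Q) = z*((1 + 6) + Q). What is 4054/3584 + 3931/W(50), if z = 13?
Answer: 8546359/1327872 ≈ 6.4361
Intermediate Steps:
W(Q) = 91 + 13*Q (W(Q) = 13*((1 + 6) + Q) = 13*(7 + Q) = 91 + 13*Q)
4054/3584 + 3931/W(50) = 4054/3584 + 3931/(91 + 13*50) = 4054*(1/3584) + 3931/(91 + 650) = 2027/1792 + 3931/741 = 8546359/1327872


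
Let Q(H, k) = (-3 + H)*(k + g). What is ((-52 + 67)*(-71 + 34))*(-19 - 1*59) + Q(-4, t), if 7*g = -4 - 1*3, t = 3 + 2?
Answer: 43262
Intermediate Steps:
t = 5
g = -1 (g = (-4 - 1*3)/7 = (-4 - 3)/7 = (1/7)*(-7) = -1)
Q(H, k) = (-1 + k)*(-3 + H) (Q(H, k) = (-3 + H)*(k - 1) = (-3 + H)*(-1 + k) = (-1 + k)*(-3 + H))
((-52 + 67)*(-71 + 34))*(-19 - 1*59) + Q(-4, t) = ((-52 + 67)*(-71 + 34))*(-19 - 1*59) + (3 - 1*(-4) - 3*5 - 4*5) = (15*(-37))*(-19 - 59) + (3 + 4 - 15 - 20) = -555*(-78) - 28 = 43290 - 28 = 43262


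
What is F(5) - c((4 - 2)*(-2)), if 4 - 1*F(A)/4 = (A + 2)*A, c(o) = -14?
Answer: -110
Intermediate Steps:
F(A) = 16 - 4*A*(2 + A) (F(A) = 16 - 4*(A + 2)*A = 16 - 4*(2 + A)*A = 16 - 4*A*(2 + A))
F(5) - c((4 - 2)*(-2)) = (16 - 8*5 - 4*5²) - 1*(-14) = (16 - 40 - 4*25) + 14 = (16 - 40 - 100) + 14 = -124 + 14 = -110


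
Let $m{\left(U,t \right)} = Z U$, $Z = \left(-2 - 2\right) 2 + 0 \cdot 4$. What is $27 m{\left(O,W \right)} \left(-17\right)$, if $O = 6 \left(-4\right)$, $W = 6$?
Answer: $-88128$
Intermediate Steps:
$O = -24$
$Z = -8$ ($Z = \left(-4\right) 2 + 0 = -8 + 0 = -8$)
$m{\left(U,t \right)} = - 8 U$
$27 m{\left(O,W \right)} \left(-17\right) = 27 \left(\left(-8\right) \left(-24\right)\right) \left(-17\right) = 27 \cdot 192 \left(-17\right) = 5184 \left(-17\right) = -88128$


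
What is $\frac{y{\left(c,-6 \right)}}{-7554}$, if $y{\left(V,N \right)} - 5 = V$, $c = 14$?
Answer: $- \frac{19}{7554} \approx -0.0025152$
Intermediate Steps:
$y{\left(V,N \right)} = 5 + V$
$\frac{y{\left(c,-6 \right)}}{-7554} = \frac{5 + 14}{-7554} = 19 \left(- \frac{1}{7554}\right) = - \frac{19}{7554}$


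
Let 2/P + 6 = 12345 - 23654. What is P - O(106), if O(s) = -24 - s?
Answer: 1470948/11315 ≈ 130.00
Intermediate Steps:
P = -2/11315 (P = 2/(-6 + (12345 - 23654)) = 2/(-6 - 11309) = 2/(-11315) = 2*(-1/11315) = -2/11315 ≈ -0.00017676)
P - O(106) = -2/11315 - (-24 - 1*106) = -2/11315 - (-24 - 106) = -2/11315 - 1*(-130) = -2/11315 + 130 = 1470948/11315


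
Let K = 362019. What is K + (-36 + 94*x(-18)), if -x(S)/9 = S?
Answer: 377211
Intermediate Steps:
x(S) = -9*S
K + (-36 + 94*x(-18)) = 362019 + (-36 + 94*(-9*(-18))) = 362019 + (-36 + 94*162) = 362019 + (-36 + 15228) = 362019 + 15192 = 377211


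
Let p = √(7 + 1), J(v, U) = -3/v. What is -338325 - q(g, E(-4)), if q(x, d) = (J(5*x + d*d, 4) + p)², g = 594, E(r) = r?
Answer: -3016643341277/8916196 + 6*√2/1493 ≈ -3.3833e+5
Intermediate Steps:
p = 2*√2 (p = √8 = 2*√2 ≈ 2.8284)
q(x, d) = (-3/(d² + 5*x) + 2*√2)² (q(x, d) = (-3/(5*x + d*d) + 2*√2)² = (-3/(5*x + d²) + 2*√2)² = (-3/(d² + 5*x) + 2*√2)²)
-338325 - q(g, E(-4)) = -338325 - (-3 + 2*√2*((-4)² + 5*594))²/((-4)² + 5*594)² = -338325 - (-3 + 2*√2*(16 + 2970))²/(16 + 2970)² = -338325 - (-3 + 2*√2*2986)²/2986² = -338325 - (-3 + 5972*√2)²/8916196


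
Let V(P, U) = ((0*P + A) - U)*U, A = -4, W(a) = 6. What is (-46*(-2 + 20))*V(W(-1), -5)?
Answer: 4140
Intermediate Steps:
V(P, U) = U*(-4 - U) (V(P, U) = ((0*P - 4) - U)*U = ((0 - 4) - U)*U = (-4 - U)*U = U*(-4 - U))
(-46*(-2 + 20))*V(W(-1), -5) = (-46*(-2 + 20))*(-1*(-5)*(4 - 5)) = (-46*18)*(-1*(-5)*(-1)) = -828*(-5) = 4140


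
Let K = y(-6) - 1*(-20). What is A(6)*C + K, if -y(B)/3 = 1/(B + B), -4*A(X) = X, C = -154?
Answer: 1005/4 ≈ 251.25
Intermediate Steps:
A(X) = -X/4
y(B) = -3/(2*B) (y(B) = -3/(B + B) = -3*1/(2*B) = -3/(2*B))
K = 81/4 (K = -3/2/(-6) - 1*(-20) = -3/2*(-⅙) + 20 = ¼ + 20 = 81/4 ≈ 20.250)
A(6)*C + K = -¼*6*(-154) + 81/4 = -3/2*(-154) + 81/4 = 231 + 81/4 = 1005/4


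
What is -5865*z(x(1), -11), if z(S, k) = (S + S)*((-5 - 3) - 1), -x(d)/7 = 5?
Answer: -3694950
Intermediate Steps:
x(d) = -35 (x(d) = -7*5 = -35)
z(S, k) = -18*S (z(S, k) = (2*S)*(-8 - 1) = (2*S)*(-9) = -18*S)
-5865*z(x(1), -11) = -(-105570)*(-35) = -5865*630 = -3694950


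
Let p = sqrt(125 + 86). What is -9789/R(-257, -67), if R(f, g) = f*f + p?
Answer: -16578299/111858210 + 251*sqrt(211)/111858210 ≈ -0.14818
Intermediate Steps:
p = sqrt(211) ≈ 14.526
R(f, g) = sqrt(211) + f**2 (R(f, g) = f*f + sqrt(211) = f**2 + sqrt(211) = sqrt(211) + f**2)
-9789/R(-257, -67) = -9789/(sqrt(211) + (-257)**2) = -9789/(sqrt(211) + 66049) = -9789/(66049 + sqrt(211))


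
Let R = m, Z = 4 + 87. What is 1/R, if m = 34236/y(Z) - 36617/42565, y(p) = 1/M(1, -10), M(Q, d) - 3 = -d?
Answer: 42565/18944282803 ≈ 2.2469e-6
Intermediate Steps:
Z = 91
M(Q, d) = 3 - d
y(p) = 1/13 (y(p) = 1/(3 - 1*(-10)) = 1/(3 + 10) = 1/13)
m = 18944282803/42565 (m = 34236/(1/13) - 36617/42565 = 34236*13 - 36617*1/42565 = 445068 - 36617/42565 = 18944282803/42565 ≈ 4.4507e+5)
R = 18944282803/42565 ≈ 4.4507e+5
1/R = 1/(18944282803/42565) = 42565/18944282803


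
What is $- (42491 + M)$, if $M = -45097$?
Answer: $2606$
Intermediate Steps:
$- (42491 + M) = - (42491 - 45097) = \left(-1\right) \left(-2606\right) = 2606$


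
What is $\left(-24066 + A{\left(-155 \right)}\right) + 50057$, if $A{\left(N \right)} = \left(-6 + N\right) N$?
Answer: $50946$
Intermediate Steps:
$A{\left(N \right)} = N \left(-6 + N\right)$
$\left(-24066 + A{\left(-155 \right)}\right) + 50057 = \left(-24066 - 155 \left(-6 - 155\right)\right) + 50057 = \left(-24066 - -24955\right) + 50057 = \left(-24066 + 24955\right) + 50057 = 889 + 50057 = 50946$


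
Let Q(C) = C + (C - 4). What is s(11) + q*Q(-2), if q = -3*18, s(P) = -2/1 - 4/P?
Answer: 4726/11 ≈ 429.64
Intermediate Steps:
s(P) = -2 - 4/P (s(P) = -2*1 - 4/P = -2 - 4/P)
q = -54
Q(C) = -4 + 2*C (Q(C) = C + (-4 + C) = -4 + 2*C)
s(11) + q*Q(-2) = (-2 - 4/11) - 54*(-4 + 2*(-2)) = (-2 - 4*1/11) - 54*(-4 - 4) = (-2 - 4/11) - 54*(-8) = -26/11 + 432 = 4726/11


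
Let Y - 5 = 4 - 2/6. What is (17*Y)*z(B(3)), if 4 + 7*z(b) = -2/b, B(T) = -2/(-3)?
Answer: -442/3 ≈ -147.33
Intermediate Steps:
B(T) = ⅔ (B(T) = -2*(-⅓) = ⅔)
z(b) = -4/7 - 2/(7*b) (z(b) = -4/7 + (-2/b)/7 = -4/7 - 2/(7*b))
Y = 26/3 (Y = 5 + (4 - 2/6) = 5 + (4 - 2*⅙) = 5 + (4 - ⅓) = 5 + 11/3 = 26/3 ≈ 8.6667)
(17*Y)*z(B(3)) = (17*(26/3))*(2*(-1 - 2*⅔)/(7*(⅔))) = 442*((2/7)*(3/2)*(-1 - 4/3))/3 = 442*((2/7)*(3/2)*(-7/3))/3 = (442/3)*(-1) = -442/3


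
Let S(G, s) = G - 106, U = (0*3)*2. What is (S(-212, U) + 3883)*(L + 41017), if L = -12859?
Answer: 100383270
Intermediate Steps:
U = 0 (U = 0*2 = 0)
S(G, s) = -106 + G
(S(-212, U) + 3883)*(L + 41017) = ((-106 - 212) + 3883)*(-12859 + 41017) = (-318 + 3883)*28158 = 3565*28158 = 100383270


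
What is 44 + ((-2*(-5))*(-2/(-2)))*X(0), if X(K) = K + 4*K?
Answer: 44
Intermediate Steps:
X(K) = 5*K
44 + ((-2*(-5))*(-2/(-2)))*X(0) = 44 + ((-2*(-5))*(-2/(-2)))*(5*0) = 44 + (10*(-2*(-1/2)))*0 = 44 + (10*1)*0 = 44 + 10*0 = 44 + 0 = 44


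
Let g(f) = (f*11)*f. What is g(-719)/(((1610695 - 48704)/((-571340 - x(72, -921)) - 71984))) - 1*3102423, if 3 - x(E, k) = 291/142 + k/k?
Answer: -1207605505873977/221802722 ≈ -5.4445e+6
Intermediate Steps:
x(E, k) = -7/142 (x(E, k) = 3 - (291/142 + k/k) = 3 - (291*(1/142) + 1) = 3 - (291/142 + 1) = 3 - 1*433/142 = 3 - 433/142 = -7/142)
g(f) = 11*f² (g(f) = (11*f)*f = 11*f²)
g(-719)/(((1610695 - 48704)/((-571340 - x(72, -921)) - 71984))) - 1*3102423 = (11*(-719)²)/(((1610695 - 48704)/((-571340 - 1*(-7/142)) - 71984))) - 1*3102423 = (11*516961)/((1561991/((-571340 + 7/142) - 71984))) - 3102423 = 5686571/((1561991/(-81130273/142 - 71984))) - 3102423 = 5686571/((1561991/(-91352001/142))) - 3102423 = 5686571/((1561991*(-142/91352001))) - 3102423 = 5686571/(-221802722/91352001) - 3102423 = 5686571*(-91352001/221802722) - 3102423 = -519479639678571/221802722 - 3102423 = -1207605505873977/221802722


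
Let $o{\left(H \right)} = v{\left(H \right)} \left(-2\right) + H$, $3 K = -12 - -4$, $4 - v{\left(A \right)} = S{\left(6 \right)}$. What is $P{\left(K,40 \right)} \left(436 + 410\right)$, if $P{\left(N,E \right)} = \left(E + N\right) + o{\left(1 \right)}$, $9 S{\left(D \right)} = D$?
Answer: $26790$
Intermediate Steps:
$S{\left(D \right)} = \frac{D}{9}$
$v{\left(A \right)} = \frac{10}{3}$ ($v{\left(A \right)} = 4 - \frac{1}{9} \cdot 6 = 4 - \frac{2}{3} = \frac{10}{3}$)
$K = - \frac{8}{3}$ ($K = \frac{-12 - -4}{3} = \frac{-12 + 4}{3} = \frac{1}{3} \left(-8\right) = - \frac{8}{3} \approx -2.6667$)
$o{\left(H \right)} = - \frac{20}{3} + H$ ($o{\left(H \right)} = \frac{10}{3} \left(-2\right) + H = - \frac{20}{3} + H$)
$P{\left(N,E \right)} = - \frac{17}{3} + E + N$ ($P{\left(N,E \right)} = \left(E + N\right) + \left(- \frac{20}{3} + 1\right) = \left(E + N\right) - \frac{17}{3} = - \frac{17}{3} + E + N$)
$P{\left(K,40 \right)} \left(436 + 410\right) = \left(- \frac{17}{3} + 40 - \frac{8}{3}\right) \left(436 + 410\right) = \frac{95}{3} \cdot 846 = 26790$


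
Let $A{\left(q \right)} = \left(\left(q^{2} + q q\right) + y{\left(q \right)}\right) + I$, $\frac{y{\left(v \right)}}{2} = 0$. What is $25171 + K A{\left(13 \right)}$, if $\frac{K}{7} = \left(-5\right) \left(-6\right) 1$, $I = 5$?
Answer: $97201$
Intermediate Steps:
$y{\left(v \right)} = 0$ ($y{\left(v \right)} = 2 \cdot 0 = 0$)
$K = 210$ ($K = 7 \left(-5\right) \left(-6\right) 1 = 7 \cdot 30 \cdot 1 = 7 \cdot 30 = 210$)
$A{\left(q \right)} = 5 + 2 q^{2}$ ($A{\left(q \right)} = \left(\left(q^{2} + q q\right) + 0\right) + 5 = \left(\left(q^{2} + q^{2}\right) + 0\right) + 5 = \left(2 q^{2} + 0\right) + 5 = 2 q^{2} + 5 = 5 + 2 q^{2}$)
$25171 + K A{\left(13 \right)} = 25171 + 210 \left(5 + 2 \cdot 13^{2}\right) = 25171 + 210 \left(5 + 2 \cdot 169\right) = 25171 + 210 \left(5 + 338\right) = 25171 + 210 \cdot 343 = 25171 + 72030 = 97201$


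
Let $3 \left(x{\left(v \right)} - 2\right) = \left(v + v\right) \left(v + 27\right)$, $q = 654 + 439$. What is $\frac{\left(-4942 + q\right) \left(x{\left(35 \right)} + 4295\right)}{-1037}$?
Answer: $\frac{22107373}{1037} \approx 21319.0$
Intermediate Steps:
$q = 1093$
$x{\left(v \right)} = 2 + \frac{2 v \left(27 + v\right)}{3}$ ($x{\left(v \right)} = 2 + \frac{\left(v + v\right) \left(v + 27\right)}{3} = 2 + \frac{2 v \left(27 + v\right)}{3}$)
$\frac{\left(-4942 + q\right) \left(x{\left(35 \right)} + 4295\right)}{-1037} = \frac{\left(-4942 + 1093\right) \left(\left(2 + 18 \cdot 35 + \frac{2 \cdot 35^{2}}{3}\right) + 4295\right)}{-1037} = - 3849 \left(\left(2 + 630 + \frac{2}{3} \cdot 1225\right) + 4295\right) \left(- \frac{1}{1037}\right) = - 3849 \left(\left(2 + 630 + \frac{2450}{3}\right) + 4295\right) \left(- \frac{1}{1037}\right) = - 3849 \left(\frac{4346}{3} + 4295\right) \left(- \frac{1}{1037}\right) = \left(-3849\right) \frac{17231}{3} \left(- \frac{1}{1037}\right) = \left(-22107373\right) \left(- \frac{1}{1037}\right) = \frac{22107373}{1037}$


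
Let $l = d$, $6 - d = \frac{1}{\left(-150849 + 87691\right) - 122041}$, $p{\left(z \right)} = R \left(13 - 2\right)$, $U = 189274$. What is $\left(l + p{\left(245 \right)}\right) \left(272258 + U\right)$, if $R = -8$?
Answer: $- \frac{2336323752548}{61733} \approx -3.7846 \cdot 10^{7}$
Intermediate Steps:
$p{\left(z \right)} = -88$ ($p{\left(z \right)} = - 8 \left(13 - 2\right) = \left(-8\right) 11 = -88$)
$d = \frac{1111195}{185199}$ ($d = 6 - \frac{1}{\left(-150849 + 87691\right) - 122041} = 6 - \frac{1}{-63158 - 122041} = 6 - \frac{1}{-185199} = 6 - - \frac{1}{185199} = 6 + \frac{1}{185199} = \frac{1111195}{185199} \approx 6.0$)
$l = \frac{1111195}{185199} \approx 6.0$
$\left(l + p{\left(245 \right)}\right) \left(272258 + U\right) = \left(\frac{1111195}{185199} - 88\right) \left(272258 + 189274\right) = \left(- \frac{15186317}{185199}\right) 461532 = - \frac{2336323752548}{61733}$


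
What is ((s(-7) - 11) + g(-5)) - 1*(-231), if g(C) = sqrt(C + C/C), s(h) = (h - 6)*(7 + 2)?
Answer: 103 + 2*I ≈ 103.0 + 2.0*I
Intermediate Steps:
s(h) = -54 + 9*h (s(h) = (-6 + h)*9 = -54 + 9*h)
g(C) = sqrt(1 + C) (g(C) = sqrt(C + 1) = sqrt(1 + C))
((s(-7) - 11) + g(-5)) - 1*(-231) = (((-54 + 9*(-7)) - 11) + sqrt(1 - 5)) - 1*(-231) = (((-54 - 63) - 11) + sqrt(-4)) + 231 = ((-117 - 11) + 2*I) + 231 = (-128 + 2*I) + 231 = 103 + 2*I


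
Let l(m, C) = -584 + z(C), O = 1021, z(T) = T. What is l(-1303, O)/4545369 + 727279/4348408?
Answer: 3307651675247/19765118922552 ≈ 0.16735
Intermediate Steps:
l(m, C) = -584 + C
l(-1303, O)/4545369 + 727279/4348408 = (-584 + 1021)/4545369 + 727279/4348408 = 437*(1/4545369) + 727279*(1/4348408) = 437/4545369 + 727279/4348408 = 3307651675247/19765118922552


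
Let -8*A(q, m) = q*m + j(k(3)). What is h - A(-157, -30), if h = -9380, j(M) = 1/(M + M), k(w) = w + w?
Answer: -843959/96 ≈ -8791.2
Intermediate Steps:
k(w) = 2*w
j(M) = 1/(2*M)
A(q, m) = -1/96 - m*q/8 (A(q, m) = -(q*m + 1/(2*((2*3))))/8 = -(m*q + (1/2)/6)/8 = -(m*q + (1/2)*(1/6))/8 = -(m*q + 1/12)/8 = -(1/12 + m*q)/8 = -1/96 - m*q/8)
h - A(-157, -30) = -9380 - (-1/96 - 1/8*(-30)*(-157)) = -9380 - (-1/96 - 2355/4) = -9380 - 1*(-56521/96) = -9380 + 56521/96 = -843959/96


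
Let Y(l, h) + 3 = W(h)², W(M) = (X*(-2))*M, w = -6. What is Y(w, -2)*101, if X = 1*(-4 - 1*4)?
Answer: 103121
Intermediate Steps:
X = -8 (X = 1*(-4 - 4) = 1*(-8) = -8)
W(M) = 16*M (W(M) = (-8*(-2))*M = 16*M)
Y(l, h) = -3 + 256*h² (Y(l, h) = -3 + (16*h)² = -3 + 256*h²)
Y(w, -2)*101 = (-3 + 256*(-2)²)*101 = (-3 + 256*4)*101 = (-3 + 1024)*101 = 1021*101 = 103121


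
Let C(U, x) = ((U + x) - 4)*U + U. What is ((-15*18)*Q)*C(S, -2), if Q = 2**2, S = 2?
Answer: 6480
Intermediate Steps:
C(U, x) = U + U*(-4 + U + x) (C(U, x) = (-4 + U + x)*U + U = U*(-4 + U + x) + U = U + U*(-4 + U + x))
Q = 4
((-15*18)*Q)*C(S, -2) = (-15*18*4)*(2*(-3 + 2 - 2)) = (-270*4)*(2*(-3)) = -1080*(-6) = 6480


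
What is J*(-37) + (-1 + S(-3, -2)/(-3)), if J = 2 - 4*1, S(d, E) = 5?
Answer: 214/3 ≈ 71.333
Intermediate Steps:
J = -2 (J = 2 - 4 = -2)
J*(-37) + (-1 + S(-3, -2)/(-3)) = -2*(-37) + (-1 + 5/(-3)) = 74 + (-1 + 5*(-⅓)) = 74 + (-1 - 5/3) = 74 - 8/3 = 214/3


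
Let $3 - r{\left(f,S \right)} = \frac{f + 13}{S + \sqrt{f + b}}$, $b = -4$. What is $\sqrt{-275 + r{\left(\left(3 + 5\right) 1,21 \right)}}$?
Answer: $\frac{i \sqrt{144371}}{23} \approx 16.52 i$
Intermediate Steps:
$r{\left(f,S \right)} = 3 - \frac{13 + f}{S + \sqrt{-4 + f}}$ ($r{\left(f,S \right)} = 3 - \frac{f + 13}{S + \sqrt{f - 4}} = 3 - \frac{13 + f}{S + \sqrt{-4 + f}}$)
$\sqrt{-275 + r{\left(\left(3 + 5\right) 1,21 \right)}} = \sqrt{-275 + \frac{-13 - \left(3 + 5\right) 1 + 3 \cdot 21 + 3 \sqrt{-4 + \left(3 + 5\right) 1}}{21 + \sqrt{-4 + \left(3 + 5\right) 1}}} = \sqrt{-275 + \frac{-13 - 8 \cdot 1 + 63 + 3 \sqrt{-4 + 8 \cdot 1}}{21 + \sqrt{-4 + 8 \cdot 1}}} = \sqrt{-275 + \frac{-13 - 8 + 63 + 3 \sqrt{-4 + 8}}{21 + \sqrt{-4 + 8}}} = \sqrt{-275 + \frac{-13 - 8 + 63 + 3 \sqrt{4}}{21 + \sqrt{4}}} = \sqrt{-275 + \frac{-13 - 8 + 63 + 3 \cdot 2}{21 + 2}} = \sqrt{-275 + \frac{-13 - 8 + 63 + 6}{23}} = \sqrt{-275 + \frac{1}{23} \cdot 48} = \sqrt{-275 + \frac{48}{23}} = \sqrt{- \frac{6277}{23}} = \frac{i \sqrt{144371}}{23}$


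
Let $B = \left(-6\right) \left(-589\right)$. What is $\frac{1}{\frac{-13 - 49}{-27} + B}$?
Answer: $\frac{27}{95480} \approx 0.00028278$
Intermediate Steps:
$B = 3534$
$\frac{1}{\frac{-13 - 49}{-27} + B} = \frac{1}{\frac{-13 - 49}{-27} + 3534} = \frac{1}{\left(-62\right) \left(- \frac{1}{27}\right) + 3534} = \frac{1}{\frac{62}{27} + 3534} = \frac{1}{\frac{95480}{27}} = \frac{27}{95480}$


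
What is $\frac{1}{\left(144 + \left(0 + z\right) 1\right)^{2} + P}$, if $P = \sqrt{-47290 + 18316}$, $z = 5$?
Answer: $\frac{22201}{492913375} - \frac{i \sqrt{28974}}{492913375} \approx 4.504 \cdot 10^{-5} - 3.4533 \cdot 10^{-7} i$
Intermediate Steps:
$P = i \sqrt{28974}$ ($P = \sqrt{-28974} = i \sqrt{28974} \approx 170.22 i$)
$\frac{1}{\left(144 + \left(0 + z\right) 1\right)^{2} + P} = \frac{1}{\left(144 + \left(0 + 5\right) 1\right)^{2} + i \sqrt{28974}} = \frac{1}{\left(144 + 5 \cdot 1\right)^{2} + i \sqrt{28974}} = \frac{1}{\left(144 + 5\right)^{2} + i \sqrt{28974}} = \frac{1}{149^{2} + i \sqrt{28974}} = \frac{1}{22201 + i \sqrt{28974}}$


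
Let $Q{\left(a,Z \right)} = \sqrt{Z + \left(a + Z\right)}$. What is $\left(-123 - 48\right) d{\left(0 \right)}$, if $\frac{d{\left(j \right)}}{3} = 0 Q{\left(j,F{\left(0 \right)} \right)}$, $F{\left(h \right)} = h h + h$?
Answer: $0$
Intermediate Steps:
$F{\left(h \right)} = h + h^{2}$ ($F{\left(h \right)} = h^{2} + h = h + h^{2}$)
$Q{\left(a,Z \right)} = \sqrt{a + 2 Z}$ ($Q{\left(a,Z \right)} = \sqrt{Z + \left(Z + a\right)} = \sqrt{a + 2 Z}$)
$d{\left(j \right)} = 0$ ($d{\left(j \right)} = 3 \cdot 0 \sqrt{j + 2 \cdot 0 \left(1 + 0\right)} = 3 \cdot 0 \sqrt{j + 2 \cdot 0 \cdot 1} = 3 \cdot 0 \sqrt{j + 2 \cdot 0} = 3 \cdot 0 \sqrt{j + 0} = 3 \cdot 0 \sqrt{j} = 3 \cdot 0 = 0$)
$\left(-123 - 48\right) d{\left(0 \right)} = \left(-123 - 48\right) 0 = \left(-171\right) 0 = 0$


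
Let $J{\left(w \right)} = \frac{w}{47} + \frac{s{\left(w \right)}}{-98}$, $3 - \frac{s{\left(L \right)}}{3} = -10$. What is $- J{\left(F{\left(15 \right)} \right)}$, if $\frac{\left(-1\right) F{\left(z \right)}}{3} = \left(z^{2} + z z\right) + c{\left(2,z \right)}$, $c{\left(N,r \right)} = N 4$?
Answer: $\frac{136485}{4606} \approx 29.632$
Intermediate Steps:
$c{\left(N,r \right)} = 4 N$
$s{\left(L \right)} = 39$ ($s{\left(L \right)} = 9 - -30 = 9 + 30 = 39$)
$F{\left(z \right)} = -24 - 6 z^{2}$ ($F{\left(z \right)} = - 3 \left(\left(z^{2} + z z\right) + 4 \cdot 2\right) = - 3 \left(\left(z^{2} + z^{2}\right) + 8\right) = - 3 \left(2 z^{2} + 8\right) = - 3 \left(8 + 2 z^{2}\right) = -24 - 6 z^{2}$)
$J{\left(w \right)} = - \frac{39}{98} + \frac{w}{47}$ ($J{\left(w \right)} = \frac{w}{47} + \frac{39}{-98} = w \frac{1}{47} + 39 \left(- \frac{1}{98}\right) = \frac{w}{47} - \frac{39}{98} = - \frac{39}{98} + \frac{w}{47}$)
$- J{\left(F{\left(15 \right)} \right)} = - (- \frac{39}{98} + \frac{-24 - 6 \cdot 15^{2}}{47}) = - (- \frac{39}{98} + \frac{-24 - 1350}{47}) = - (- \frac{39}{98} + \frac{1}{47} \left(-1374\right)) = - (- \frac{39}{98} - \frac{1374}{47}) = \left(-1\right) \left(- \frac{136485}{4606}\right) = \frac{136485}{4606}$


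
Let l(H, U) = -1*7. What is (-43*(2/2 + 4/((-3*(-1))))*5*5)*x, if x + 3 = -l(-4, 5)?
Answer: -30100/3 ≈ -10033.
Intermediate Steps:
l(H, U) = -7
x = 4 (x = -3 - 1*(-7) = -3 + 7 = 4)
(-43*(2/2 + 4/((-3*(-1))))*5*5)*x = -43*(2/2 + 4/((-3*(-1))))*5*5*4 = -43*(2*(½) + 4/3)*5*5*4 = -43*(1 + 4*(⅓))*5*5*4 = -43*(1 + 4/3)*5*5*4 = -43*(7/3)*5*5*4 = -1505*5/3*4 = -43*175/3*4 = -7525/3*4 = -30100/3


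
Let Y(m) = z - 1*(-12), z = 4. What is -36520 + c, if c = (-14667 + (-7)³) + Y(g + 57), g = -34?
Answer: -51514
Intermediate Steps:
Y(m) = 16 (Y(m) = 4 - 1*(-12) = 4 + 12 = 16)
c = -14994 (c = (-14667 + (-7)³) + 16 = (-14667 - 343) + 16 = -15010 + 16 = -14994)
-36520 + c = -36520 - 14994 = -51514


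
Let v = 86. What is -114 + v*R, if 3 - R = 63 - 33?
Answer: -2436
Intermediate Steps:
R = -27 (R = 3 - (63 - 33) = 3 - 1*30 = 3 - 30 = -27)
-114 + v*R = -114 + 86*(-27) = -114 - 2322 = -2436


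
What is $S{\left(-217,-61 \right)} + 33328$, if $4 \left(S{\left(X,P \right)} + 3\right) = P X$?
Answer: $\frac{146537}{4} \approx 36634.0$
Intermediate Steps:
$S{\left(X,P \right)} = -3 + \frac{P X}{4}$
$S{\left(-217,-61 \right)} + 33328 = \left(-3 + \frac{1}{4} \left(-61\right) \left(-217\right)\right) + 33328 = \left(-3 + \frac{13237}{4}\right) + 33328 = \frac{13225}{4} + 33328 = \frac{146537}{4}$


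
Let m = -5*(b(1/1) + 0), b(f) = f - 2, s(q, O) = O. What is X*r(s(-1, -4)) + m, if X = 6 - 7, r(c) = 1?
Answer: 4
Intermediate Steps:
b(f) = -2 + f
X = -1
m = 5 (m = -5*((-2 + 1/1) + 0) = -5*((-2 + 1) + 0) = -5*(-1 + 0) = -5*(-1) = 5)
X*r(s(-1, -4)) + m = -1*1 + 5 = -1 + 5 = 4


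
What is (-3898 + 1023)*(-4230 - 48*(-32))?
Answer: 7745250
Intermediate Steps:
(-3898 + 1023)*(-4230 - 48*(-32)) = -2875*(-4230 + 1536) = -2875*(-2694) = 7745250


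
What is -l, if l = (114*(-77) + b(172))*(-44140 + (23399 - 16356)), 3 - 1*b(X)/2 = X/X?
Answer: -325489078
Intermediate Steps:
b(X) = 4 (b(X) = 6 - 2*X/X = 6 - 2*1 = 6 - 2 = 4)
l = 325489078 (l = (114*(-77) + 4)*(-44140 + (23399 - 16356)) = (-8778 + 4)*(-44140 + 7043) = -8774*(-37097) = 325489078)
-l = -1*325489078 = -325489078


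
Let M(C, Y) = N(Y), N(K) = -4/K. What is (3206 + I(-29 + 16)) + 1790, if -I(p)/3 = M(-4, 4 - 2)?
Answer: 5002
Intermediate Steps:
M(C, Y) = -4/Y
I(p) = 6 (I(p) = -(-12)/(4 - 2) = -(-12)/2 = -3*(-2) = 6)
(3206 + I(-29 + 16)) + 1790 = (3206 + 6) + 1790 = 3212 + 1790 = 5002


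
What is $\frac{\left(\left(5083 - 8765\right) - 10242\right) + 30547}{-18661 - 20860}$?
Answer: $- \frac{16623}{39521} \approx -0.42061$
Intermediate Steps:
$\frac{\left(\left(5083 - 8765\right) - 10242\right) + 30547}{-18661 - 20860} = \frac{\left(-3682 - 10242\right) + 30547}{-39521} = \left(-13924 + 30547\right) \left(- \frac{1}{39521}\right) = 16623 \left(- \frac{1}{39521}\right) = - \frac{16623}{39521}$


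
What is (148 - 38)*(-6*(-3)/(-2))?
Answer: -990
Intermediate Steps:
(148 - 38)*(-6*(-3)/(-2)) = 110*(18*(-1/2)) = 110*(-9) = -990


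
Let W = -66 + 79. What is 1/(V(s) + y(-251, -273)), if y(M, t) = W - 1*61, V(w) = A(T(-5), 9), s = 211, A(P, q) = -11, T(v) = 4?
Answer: -1/59 ≈ -0.016949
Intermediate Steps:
W = 13
V(w) = -11
y(M, t) = -48 (y(M, t) = 13 - 1*61 = 13 - 61 = -48)
1/(V(s) + y(-251, -273)) = 1/(-11 - 48) = 1/(-59) = -1/59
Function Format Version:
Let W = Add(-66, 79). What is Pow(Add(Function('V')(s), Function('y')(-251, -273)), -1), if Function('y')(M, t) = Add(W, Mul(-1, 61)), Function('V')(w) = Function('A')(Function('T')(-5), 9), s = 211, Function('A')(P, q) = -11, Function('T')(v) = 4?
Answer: Rational(-1, 59) ≈ -0.016949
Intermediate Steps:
W = 13
Function('V')(w) = -11
Function('y')(M, t) = -48 (Function('y')(M, t) = Add(13, Mul(-1, 61)) = Add(13, -61) = -48)
Pow(Add(Function('V')(s), Function('y')(-251, -273)), -1) = Pow(Add(-11, -48), -1) = Pow(-59, -1) = Rational(-1, 59)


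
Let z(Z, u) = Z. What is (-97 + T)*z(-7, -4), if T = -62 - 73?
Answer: 1624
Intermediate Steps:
T = -135
(-97 + T)*z(-7, -4) = (-97 - 135)*(-7) = -232*(-7) = 1624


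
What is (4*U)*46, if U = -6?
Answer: -1104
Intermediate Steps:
(4*U)*46 = (4*(-6))*46 = -24*46 = -1104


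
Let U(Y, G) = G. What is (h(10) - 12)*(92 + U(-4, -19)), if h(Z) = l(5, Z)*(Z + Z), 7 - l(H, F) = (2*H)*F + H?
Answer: -143956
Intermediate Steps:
l(H, F) = 7 - H - 2*F*H (l(H, F) = 7 - ((2*H)*F + H) = 7 - (2*F*H + H) = 7 - (H + 2*F*H) = 7 + (-H - 2*F*H) = 7 - H - 2*F*H)
h(Z) = 2*Z*(2 - 10*Z) (h(Z) = (7 - 1*5 - 2*Z*5)*(Z + Z) = (7 - 5 - 10*Z)*(2*Z) = (2 - 10*Z)*(2*Z) = 2*Z*(2 - 10*Z))
(h(10) - 12)*(92 + U(-4, -19)) = (4*10*(1 - 5*10) - 12)*(92 - 19) = (4*10*(1 - 50) - 12)*73 = (4*10*(-49) - 12)*73 = (-1960 - 12)*73 = -1972*73 = -143956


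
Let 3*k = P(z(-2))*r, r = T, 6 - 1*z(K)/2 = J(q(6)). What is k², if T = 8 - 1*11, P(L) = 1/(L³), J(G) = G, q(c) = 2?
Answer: 1/262144 ≈ 3.8147e-6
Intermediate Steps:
z(K) = 8 (z(K) = 12 - 2*2 = 12 - 4 = 8)
P(L) = L⁻³
T = -3 (T = 8 - 11 = -3)
r = -3
k = -1/512 (k = (-3/8³)/3 = ((1/512)*(-3))/3 = (⅓)*(-3/512) = -1/512 ≈ -0.0019531)
k² = (-1/512)² = 1/262144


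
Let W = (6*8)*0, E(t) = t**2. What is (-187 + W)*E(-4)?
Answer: -2992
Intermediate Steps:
W = 0 (W = 48*0 = 0)
(-187 + W)*E(-4) = (-187 + 0)*(-4)**2 = -187*16 = -2992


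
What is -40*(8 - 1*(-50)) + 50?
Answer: -2270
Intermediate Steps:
-40*(8 - 1*(-50)) + 50 = -40*(8 + 50) + 50 = -40*58 + 50 = -2320 + 50 = -2270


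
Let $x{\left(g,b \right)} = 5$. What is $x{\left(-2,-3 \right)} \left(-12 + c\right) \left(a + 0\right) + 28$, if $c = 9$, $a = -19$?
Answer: $313$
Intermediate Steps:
$x{\left(-2,-3 \right)} \left(-12 + c\right) \left(a + 0\right) + 28 = 5 \left(-12 + 9\right) \left(-19 + 0\right) + 28 = 5 \left(\left(-3\right) \left(-19\right)\right) + 28 = 5 \cdot 57 + 28 = 285 + 28 = 313$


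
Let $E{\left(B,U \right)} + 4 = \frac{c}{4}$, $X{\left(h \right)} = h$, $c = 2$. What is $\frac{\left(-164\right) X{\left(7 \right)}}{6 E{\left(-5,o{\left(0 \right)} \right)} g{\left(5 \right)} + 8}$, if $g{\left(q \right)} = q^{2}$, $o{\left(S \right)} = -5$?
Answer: $\frac{1148}{517} \approx 2.2205$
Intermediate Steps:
$E{\left(B,U \right)} = - \frac{7}{2}$ ($E{\left(B,U \right)} = -4 + \frac{2}{4} = -4 + 2 \cdot \frac{1}{4} = -4 + \frac{1}{2} = - \frac{7}{2}$)
$\frac{\left(-164\right) X{\left(7 \right)}}{6 E{\left(-5,o{\left(0 \right)} \right)} g{\left(5 \right)} + 8} = \frac{\left(-164\right) 7}{6 \left(- \frac{7}{2}\right) 5^{2} + 8} = - \frac{1148}{\left(-21\right) 25 + 8} = - \frac{1148}{-525 + 8} = - \frac{1148}{-517} = \left(-1148\right) \left(- \frac{1}{517}\right) = \frac{1148}{517}$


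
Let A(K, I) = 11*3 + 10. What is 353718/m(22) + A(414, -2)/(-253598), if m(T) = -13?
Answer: -89702177923/3296774 ≈ -27209.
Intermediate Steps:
A(K, I) = 43 (A(K, I) = 33 + 10 = 43)
353718/m(22) + A(414, -2)/(-253598) = 353718/(-13) + 43/(-253598) = 353718*(-1/13) + 43*(-1/253598) = -353718/13 - 43/253598 = -89702177923/3296774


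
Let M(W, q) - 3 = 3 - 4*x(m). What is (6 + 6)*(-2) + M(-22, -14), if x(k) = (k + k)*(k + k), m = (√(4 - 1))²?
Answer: -162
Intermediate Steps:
m = 3 (m = (√3)² = 3)
x(k) = 4*k² (x(k) = (2*k)*(2*k) = 4*k²)
M(W, q) = -138 (M(W, q) = 3 + (3 - 16*3²) = 3 + (3 - 16*9) = 3 + (3 - 4*36) = 3 + (3 - 144) = 3 - 141 = -138)
(6 + 6)*(-2) + M(-22, -14) = (6 + 6)*(-2) - 138 = 12*(-2) - 138 = -24 - 138 = -162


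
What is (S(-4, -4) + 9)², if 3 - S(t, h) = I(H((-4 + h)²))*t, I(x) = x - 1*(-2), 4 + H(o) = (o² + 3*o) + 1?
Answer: 294465600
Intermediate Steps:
H(o) = -3 + o² + 3*o (H(o) = -4 + ((o² + 3*o) + 1) = -4 + (1 + o² + 3*o) = -3 + o² + 3*o)
I(x) = 2 + x (I(x) = x + 2 = 2 + x)
S(t, h) = 3 - t*(-1 + (-4 + h)⁴ + 3*(-4 + h)²) (S(t, h) = 3 - (2 + (-3 + ((-4 + h)²)² + 3*(-4 + h)²))*t = 3 - (2 + (-3 + (-4 + h)⁴ + 3*(-4 + h)²))*t = 3 - (-1 + (-4 + h)⁴ + 3*(-4 + h)²)*t = 3 - t*(-1 + (-4 + h)⁴ + 3*(-4 + h)²))
(S(-4, -4) + 9)² = ((3 - 1*(-4)*(-1 + (-4 - 4)⁴ + 3*(-4 - 4)²)) + 9)² = ((3 - 1*(-4)*(-1 + (-8)⁴ + 3*(-8)²)) + 9)² = ((3 - 1*(-4)*(-1 + 4096 + 3*64)) + 9)² = ((3 - 1*(-4)*(-1 + 4096 + 192)) + 9)² = ((3 - 1*(-4)*4287) + 9)² = ((3 + 17148) + 9)² = (17151 + 9)² = 17160² = 294465600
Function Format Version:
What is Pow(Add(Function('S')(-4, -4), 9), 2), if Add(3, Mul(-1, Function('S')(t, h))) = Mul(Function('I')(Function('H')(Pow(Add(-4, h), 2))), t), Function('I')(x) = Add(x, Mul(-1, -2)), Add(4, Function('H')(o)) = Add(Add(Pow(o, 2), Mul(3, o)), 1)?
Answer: 294465600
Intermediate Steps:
Function('H')(o) = Add(-3, Pow(o, 2), Mul(3, o)) (Function('H')(o) = Add(-4, Add(Add(Pow(o, 2), Mul(3, o)), 1)) = Add(-4, Add(1, Pow(o, 2), Mul(3, o))) = Add(-3, Pow(o, 2), Mul(3, o)))
Function('I')(x) = Add(2, x) (Function('I')(x) = Add(x, 2) = Add(2, x))
Function('S')(t, h) = Add(3, Mul(-1, t, Add(-1, Pow(Add(-4, h), 4), Mul(3, Pow(Add(-4, h), 2))))) (Function('S')(t, h) = Add(3, Mul(-1, Mul(Add(2, Add(-3, Pow(Pow(Add(-4, h), 2), 2), Mul(3, Pow(Add(-4, h), 2)))), t))) = Add(3, Mul(-1, Mul(Add(2, Add(-3, Pow(Add(-4, h), 4), Mul(3, Pow(Add(-4, h), 2)))), t))) = Add(3, Mul(-1, Mul(Add(-1, Pow(Add(-4, h), 4), Mul(3, Pow(Add(-4, h), 2))), t))) = Add(3, Mul(-1, Mul(t, Add(-1, Pow(Add(-4, h), 4), Mul(3, Pow(Add(-4, h), 2)))))) = Add(3, Mul(-1, t, Add(-1, Pow(Add(-4, h), 4), Mul(3, Pow(Add(-4, h), 2))))))
Pow(Add(Function('S')(-4, -4), 9), 2) = Pow(Add(Add(3, Mul(-1, -4, Add(-1, Pow(Add(-4, -4), 4), Mul(3, Pow(Add(-4, -4), 2))))), 9), 2) = Pow(Add(Add(3, Mul(-1, -4, Add(-1, Pow(-8, 4), Mul(3, Pow(-8, 2))))), 9), 2) = Pow(Add(Add(3, Mul(-1, -4, Add(-1, 4096, Mul(3, 64)))), 9), 2) = Pow(Add(Add(3, Mul(-1, -4, Add(-1, 4096, 192))), 9), 2) = Pow(Add(Add(3, Mul(-1, -4, 4287)), 9), 2) = Pow(Add(Add(3, 17148), 9), 2) = Pow(Add(17151, 9), 2) = Pow(17160, 2) = 294465600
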